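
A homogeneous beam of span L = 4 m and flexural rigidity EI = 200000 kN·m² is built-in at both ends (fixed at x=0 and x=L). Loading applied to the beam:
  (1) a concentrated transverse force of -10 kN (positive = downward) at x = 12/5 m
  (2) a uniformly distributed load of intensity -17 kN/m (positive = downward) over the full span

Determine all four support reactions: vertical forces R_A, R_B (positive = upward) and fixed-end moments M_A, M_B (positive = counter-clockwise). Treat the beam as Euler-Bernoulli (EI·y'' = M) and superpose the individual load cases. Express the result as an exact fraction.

Load 1 — point force P=-10 kN at a=12/5 m (b=L-a=8/5):
  R_A = Pb²(3a+b)/L³ = (-10)·(8/5)²·(3·(12/5)+(8/5))/4³ = -88/25 kN
  M_A = Pab²/L² = (-10)·(12/5)·(8/5)²/4² = -96/25 kN·m
  R_B = Pa²(a+3b)/L³ = (-10)·(12/5)²·((12/5)+3·(8/5))/4³ = -162/25 kN
  M_B = -Pa²b/L² = -(-10)·(12/5)²·(8/5)/4² = 144/25 kN·m
Load 2 — uniform load w=-17 kN/m over full span:
  R_A = wL/2 = (-17)·4/2 = -34 kN
  M_A = wL²/12 = (-17)·4²/12 = -68/3 kN·m
  R_B = wL/2 = (-17)·4/2 = -34 kN
  M_B = -wL²/12 = -(-17)·4²/12 = 68/3 kN·m
Superposition: R_A = -938/25 kN, M_A = -1988/75 kN·m, R_B = -1012/25 kN, M_B = 2132/75 kN·m

R_A = -938/25 kN, M_A = -1988/75 kN·m, R_B = -1012/25 kN, M_B = 2132/75 kN·m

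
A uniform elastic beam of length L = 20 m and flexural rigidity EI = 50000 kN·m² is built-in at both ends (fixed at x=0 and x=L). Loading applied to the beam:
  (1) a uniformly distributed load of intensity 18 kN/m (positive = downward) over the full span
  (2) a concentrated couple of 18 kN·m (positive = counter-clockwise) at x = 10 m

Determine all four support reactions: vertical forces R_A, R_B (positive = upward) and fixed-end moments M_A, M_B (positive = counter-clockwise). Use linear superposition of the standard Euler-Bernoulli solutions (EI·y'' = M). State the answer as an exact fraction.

R_A = 3627/20 kN, M_A = 1209/2 kN·m, R_B = 3573/20 kN, M_B = -1191/2 kN·m

Load 1 — uniform load w=18 kN/m over full span:
  R_A = wL/2 = 18·20/2 = 180 kN
  M_A = wL²/12 = 18·20²/12 = 600 kN·m
  R_B = wL/2 = 18·20/2 = 180 kN
  M_B = -wL²/12 = -18·20²/12 = -600 kN·m
Load 2 — applied couple M₀=18 kN·m at a=10 m (b=L-a=10):
  R_A = 6M₀ab/L³ = 6·18·10·10/20³ = 27/20 kN
  M_A = M₀b(2a-b)/L² = 18·10·(2·10-10)/20² = 9/2 kN·m
  R_B = -6M₀ab/L³ = -6·18·10·10/20³ = -27/20 kN
  M_B = M₀a(2b-a)/L² = 18·10·(2·10-10)/20² = 9/2 kN·m
Superposition: R_A = 3627/20 kN, M_A = 1209/2 kN·m, R_B = 3573/20 kN, M_B = -1191/2 kN·m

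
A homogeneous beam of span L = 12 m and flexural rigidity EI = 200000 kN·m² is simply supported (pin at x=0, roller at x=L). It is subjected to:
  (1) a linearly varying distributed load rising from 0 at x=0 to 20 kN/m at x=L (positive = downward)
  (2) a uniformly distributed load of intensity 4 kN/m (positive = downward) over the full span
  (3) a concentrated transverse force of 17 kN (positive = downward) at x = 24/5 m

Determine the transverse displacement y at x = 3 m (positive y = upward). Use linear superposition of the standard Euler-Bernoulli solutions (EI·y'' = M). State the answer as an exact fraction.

Load 1 — triangular load w₀=20 kN/m (0→w₀ over full span):
  y_1 = -w₀x(7L⁴-10L²x²+3x⁴)/(360LEI) = -20·3·(7·12⁴-10·12²·3²+3·3⁴)/(360·12·200000) = -2943/320000 m
Load 2 — uniform load w=4 kN/m over full span:
  y_2 = -wx(L³-2Lx²+x³)/(24EI) = -4·3·(12³-2·12·3²+3³)/(24·200000) = -1539/400000 m
Load 3 — point force P=17 kN at a=24/5 m (b=L-a=36/5):
  y_3 = -Pbx(L²-b²-x²)/(6LEI)  [x≤a] = -17·(36/5)·3·(12²-(36/5)²-3²)/(6·12·200000) = -106029/50000000 m
Superposition: y = Σ y_i = -3032991/200000000 m ≈ -0.015165 m

y(3) = -3032991/200000000 m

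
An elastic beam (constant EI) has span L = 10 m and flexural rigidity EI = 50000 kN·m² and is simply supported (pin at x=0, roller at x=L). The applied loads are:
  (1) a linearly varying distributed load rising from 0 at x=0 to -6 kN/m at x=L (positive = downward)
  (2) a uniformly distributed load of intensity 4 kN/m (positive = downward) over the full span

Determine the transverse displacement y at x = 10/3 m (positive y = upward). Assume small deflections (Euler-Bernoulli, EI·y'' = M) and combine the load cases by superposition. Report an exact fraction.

Load 1 — triangular load w₀=-6 kN/m (0→w₀ over full span):
  y_1 = -w₀x(7L⁴-10L²x²+3x⁴)/(360LEI) = -(-6)·(10/3)·(7·10⁴-10·10²·(10/3)²+3·(10/3)⁴)/(360·10·50000) = 8/1215 m
Load 2 — uniform load w=4 kN/m over full span:
  y_2 = -wx(L³-2Lx²+x³)/(24EI) = -4·(10/3)·(10³-2·10·(10/3)²+(10/3)³)/(24·50000) = -11/1215 m
Superposition: y = Σ y_i = -1/405 m ≈ -0.002469 m

y(10/3) = -1/405 m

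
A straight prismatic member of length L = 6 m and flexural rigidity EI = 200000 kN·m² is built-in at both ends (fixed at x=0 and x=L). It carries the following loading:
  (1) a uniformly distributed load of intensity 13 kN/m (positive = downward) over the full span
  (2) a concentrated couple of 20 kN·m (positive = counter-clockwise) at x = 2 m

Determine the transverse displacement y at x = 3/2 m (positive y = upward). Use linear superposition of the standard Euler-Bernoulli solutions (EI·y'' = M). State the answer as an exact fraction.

y(3/2) = -2839/25600000 m

Load 1 — uniform load w=13 kN/m over full span:
  y_1 = -wx²(L-x)²/(24EI) = -13·(3/2)²·(6-(3/2))²/(24·200000) = -3159/25600000 m
Load 2 — applied couple M₀=20 kN·m at a=2 m (b=L-a=4):
  y_2 = (R_Ax³/6 - M_Ax²/2)/EI  [x≤a] with R_A=40/9, M_A=0 = ((40/9)·(3/2)³/6 - 0·(3/2)²/2)/200000 = 1/80000 m
Superposition: y = Σ y_i = -2839/25600000 m ≈ -0.000111 m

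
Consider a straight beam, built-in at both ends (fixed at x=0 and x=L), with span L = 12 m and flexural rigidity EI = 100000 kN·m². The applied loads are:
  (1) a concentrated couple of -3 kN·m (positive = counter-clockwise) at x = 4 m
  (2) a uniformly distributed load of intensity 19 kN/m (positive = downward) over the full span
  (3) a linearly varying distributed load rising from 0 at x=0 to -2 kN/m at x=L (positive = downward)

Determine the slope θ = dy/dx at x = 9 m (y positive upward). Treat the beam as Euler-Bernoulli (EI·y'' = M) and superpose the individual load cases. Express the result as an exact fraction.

θ(9) = 19533/8000000 rad

Load 1 — applied couple M₀=-3 kN·m at a=4 m (b=L-a=8):
  θ_1 = (R_Ax²/2 - M_Ax - M₀(x-a))/EI  [x>a] with R_A=-1/3, M_A=0 = ((-1/3)·9²/2 - 0·9 - (-3)·(9-4))/100000 = 3/200000 rad
Load 2 — uniform load w=19 kN/m over full span:
  θ_2 = -wx(L-x)(L-2x)/(12EI) = -19·9·(12-9)·(12-2·9)/(12·100000) = 513/200000 rad
Load 3 — triangular load w₀=-2 kN/m (0→w₀ over full span):
  θ_3 = -w₀(2x(L-x)(L-2x)(x+2L)+x²(L-x)²)/(120LEI) = -(-2)·(2·9·(12-9)·(12-2·9)·(9+2·12)+9²·(12-9)²)/(120·12·100000) = -1107/8000000 rad
Superposition: θ = Σ θ_i = 19533/8000000 rad ≈ 0.002442 rad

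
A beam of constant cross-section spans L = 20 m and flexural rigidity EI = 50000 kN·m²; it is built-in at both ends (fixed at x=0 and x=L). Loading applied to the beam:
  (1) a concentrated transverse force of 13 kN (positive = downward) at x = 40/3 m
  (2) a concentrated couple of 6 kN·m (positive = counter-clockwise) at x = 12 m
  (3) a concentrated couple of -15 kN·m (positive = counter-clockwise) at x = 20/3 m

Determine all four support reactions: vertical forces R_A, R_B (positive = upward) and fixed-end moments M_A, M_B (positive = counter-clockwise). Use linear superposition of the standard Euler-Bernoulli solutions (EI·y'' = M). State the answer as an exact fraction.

Load 1 — point force P=13 kN at a=40/3 m (b=L-a=20/3):
  R_A = Pb²(3a+b)/L³ = 13·(20/3)²·(3·(40/3)+(20/3))/20³ = 91/27 kN
  M_A = Pab²/L² = 13·(40/3)·(20/3)²/20² = 520/27 kN·m
  R_B = Pa²(a+3b)/L³ = 13·(40/3)²·((40/3)+3·(20/3))/20³ = 260/27 kN
  M_B = -Pa²b/L² = -13·(40/3)²·(20/3)/20² = -1040/27 kN·m
Load 2 — applied couple M₀=6 kN·m at a=12 m (b=L-a=8):
  R_A = 6M₀ab/L³ = 6·6·12·8/20³ = 54/125 kN
  M_A = M₀b(2a-b)/L² = 6·8·(2·12-8)/20² = 48/25 kN·m
  R_B = -6M₀ab/L³ = -6·6·12·8/20³ = -54/125 kN
  M_B = M₀a(2b-a)/L² = 6·12·(2·8-12)/20² = 18/25 kN·m
Load 3 — applied couple M₀=-15 kN·m at a=20/3 m (b=L-a=40/3):
  R_A = 6M₀ab/L³ = 6·(-15)·(20/3)·(40/3)/20³ = -1 kN
  M_A = M₀b(2a-b)/L² = (-15)·(40/3)·(2·(20/3)-(40/3))/20² = 0 kN·m
  R_B = -6M₀ab/L³ = -6·(-15)·(20/3)·(40/3)/20³ = 1 kN
  M_B = M₀a(2b-a)/L² = (-15)·(20/3)·(2·(40/3)-(20/3))/20² = -5 kN·m
Superposition: R_A = 9458/3375 kN, M_A = 14296/675 kN·m, R_B = 34417/3375 kN, M_B = -28889/675 kN·m

R_A = 9458/3375 kN, M_A = 14296/675 kN·m, R_B = 34417/3375 kN, M_B = -28889/675 kN·m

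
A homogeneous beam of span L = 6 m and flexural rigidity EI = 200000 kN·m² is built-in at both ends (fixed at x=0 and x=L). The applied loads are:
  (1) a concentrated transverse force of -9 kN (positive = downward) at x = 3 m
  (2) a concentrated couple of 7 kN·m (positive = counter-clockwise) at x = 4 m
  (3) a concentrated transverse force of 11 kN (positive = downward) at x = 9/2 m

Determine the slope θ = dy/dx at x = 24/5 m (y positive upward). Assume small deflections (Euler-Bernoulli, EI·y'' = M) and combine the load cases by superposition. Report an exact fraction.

Load 1 — point force P=-9 kN at a=3 m (b=L-a=3):
  θ_1 = Pa²(L-x)(2bL-(3b+a)(L-x))/(2L³EI)  [x>a] = (-9)·3²·(6-(24/5))·(2·3·6-(3·3+3)·(6-(24/5)))/(2·6³·200000) = -243/10000000 rad
Load 2 — applied couple M₀=7 kN·m at a=4 m (b=L-a=2):
  θ_2 = (R_Ax²/2 - M_Ax - M₀(x-a))/EI  [x>a] with R_A=14/9, M_A=7/3 = ((14/9)·(24/5)²/2 - (7/3)·(24/5) - 7·((24/5)-4))/200000 = 7/1250000 rad
Load 3 — point force P=11 kN at a=9/2 m (b=L-a=3/2):
  θ_3 = Pa²(L-x)(2bL-(3b+a)(L-x))/(2L³EI)  [x>a] = 11·(9/2)²·(6-(24/5))·(2·(3/2)·6-(3·(3/2)+(9/2))·(6-(24/5)))/(2·6³·200000) = 891/40000000 rad
Superposition: θ = Σ θ_i = 143/40000000 rad ≈ 0.000004 rad

θ(24/5) = 143/40000000 rad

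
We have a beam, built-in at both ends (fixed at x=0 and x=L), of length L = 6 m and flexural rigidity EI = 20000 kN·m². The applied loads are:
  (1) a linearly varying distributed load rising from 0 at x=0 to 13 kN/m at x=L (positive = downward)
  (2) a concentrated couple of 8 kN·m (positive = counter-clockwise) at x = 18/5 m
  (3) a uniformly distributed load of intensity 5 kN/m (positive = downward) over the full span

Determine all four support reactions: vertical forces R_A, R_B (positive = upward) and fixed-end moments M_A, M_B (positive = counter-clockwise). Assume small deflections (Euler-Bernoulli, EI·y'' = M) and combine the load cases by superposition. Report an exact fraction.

Load 1 — triangular load w₀=13 kN/m (0→w₀ over full span):
  R_A = 3w₀L/20 = 3·13·6/20 = 117/10 kN
  M_A = w₀L²/30 = 13·6²/30 = 78/5 kN·m
  R_B = 7w₀L/20 = 7·13·6/20 = 273/10 kN
  M_B = -w₀L²/20 = -13·6²/20 = -117/5 kN·m
Load 2 — applied couple M₀=8 kN·m at a=18/5 m (b=L-a=12/5):
  R_A = 6M₀ab/L³ = 6·8·(18/5)·(12/5)/6³ = 48/25 kN
  M_A = M₀b(2a-b)/L² = 8·(12/5)·(2·(18/5)-(12/5))/6² = 64/25 kN·m
  R_B = -6M₀ab/L³ = -6·8·(18/5)·(12/5)/6³ = -48/25 kN
  M_B = M₀a(2b-a)/L² = 8·(18/5)·(2·(12/5)-(18/5))/6² = 24/25 kN·m
Load 3 — uniform load w=5 kN/m over full span:
  R_A = wL/2 = 5·6/2 = 15 kN
  M_A = wL²/12 = 5·6²/12 = 15 kN·m
  R_B = wL/2 = 5·6/2 = 15 kN
  M_B = -wL²/12 = -5·6²/12 = -15 kN·m
Superposition: R_A = 1431/50 kN, M_A = 829/25 kN·m, R_B = 2019/50 kN, M_B = -936/25 kN·m

R_A = 1431/50 kN, M_A = 829/25 kN·m, R_B = 2019/50 kN, M_B = -936/25 kN·m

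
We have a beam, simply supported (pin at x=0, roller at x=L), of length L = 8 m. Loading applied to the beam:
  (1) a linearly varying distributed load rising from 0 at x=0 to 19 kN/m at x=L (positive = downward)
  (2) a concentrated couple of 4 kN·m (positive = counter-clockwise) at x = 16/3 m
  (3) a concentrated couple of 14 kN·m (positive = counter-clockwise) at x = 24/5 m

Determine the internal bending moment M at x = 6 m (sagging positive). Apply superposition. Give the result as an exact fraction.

M(6) = 62 kN·m

Load 1 — triangular load w₀=19 kN/m (0→w₀ over full span):
  M_1 = w₀Lx/6 - w₀x³/(6L) = 19·8·6/6 - 19·6³/(6·8) = 133/2 kN·m
Load 2 — applied couple M₀=4 kN·m at a=16/3 m (b=L-a=8/3):
  M_2 = M₀x/L - M₀  [x>a] = 4·6/8 - 4 = -1 kN·m
Load 3 — applied couple M₀=14 kN·m at a=24/5 m (b=L-a=16/5):
  M_3 = M₀x/L - M₀  [x>a] = 14·6/8 - 14 = -7/2 kN·m
Superposition: M = Σ M_i = 62 kN·m ≈ 62.000000 kN·m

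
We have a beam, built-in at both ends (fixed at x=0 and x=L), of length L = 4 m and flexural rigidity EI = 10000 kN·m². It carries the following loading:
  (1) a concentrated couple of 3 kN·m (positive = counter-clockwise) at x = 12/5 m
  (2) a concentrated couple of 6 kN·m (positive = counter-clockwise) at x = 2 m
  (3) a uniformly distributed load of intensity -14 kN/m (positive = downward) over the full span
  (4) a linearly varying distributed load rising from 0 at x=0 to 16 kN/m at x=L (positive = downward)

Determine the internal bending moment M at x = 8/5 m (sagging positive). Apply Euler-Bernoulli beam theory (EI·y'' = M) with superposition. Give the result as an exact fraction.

M(8/5) = -937/750 kN·m

Load 1 — applied couple M₀=3 kN·m at a=12/5 m (b=L-a=8/5):
  M_1 = R_Ax - M_A  [x≤a] with R_A=27/25, M_A=24/25 = (27/25)·(8/5) - (24/25) = 96/125 kN·m
Load 2 — applied couple M₀=6 kN·m at a=2 m (b=L-a=2):
  M_2 = R_Ax - M_A  [x≤a] with R_A=9/4, M_A=3/2 = (9/4)·(8/5) - (3/2) = 21/10 kN·m
Load 3 — uniform load w=-14 kN/m over full span:
  M_3 = wLx/2 - wL²/12 - wx²/2 = (-14)·4·(8/5)/2 - (-14)·4²/12 - (-14)·(8/5)²/2 = -616/75 kN·m
Load 4 — triangular load w₀=16 kN/m (0→w₀ over full span):
  M_4 = 3w₀Lx/20 - w₀L²/30 - w₀x³/(6L) = 3·16·4·(8/5)/20 - 16·4²/30 - 16·(8/5)³/(6·4) = 512/125 kN·m
Superposition: M = Σ M_i = -937/750 kN·m ≈ -1.249333 kN·m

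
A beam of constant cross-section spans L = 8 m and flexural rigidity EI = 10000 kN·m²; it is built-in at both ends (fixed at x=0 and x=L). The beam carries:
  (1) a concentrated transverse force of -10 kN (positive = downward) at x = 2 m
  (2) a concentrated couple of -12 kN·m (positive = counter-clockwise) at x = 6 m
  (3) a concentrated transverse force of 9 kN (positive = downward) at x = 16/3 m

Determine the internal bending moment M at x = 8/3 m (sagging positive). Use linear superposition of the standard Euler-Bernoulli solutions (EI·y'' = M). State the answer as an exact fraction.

M(8/3) = -40/9 kN·m

Load 1 — point force P=-10 kN at a=2 m (b=L-a=6):
  M_1 = Pa²(a+3b)(L-x)/L³ - Pa²b/L²  [x>a] = (-10)·2²·(2+3·6)·(8-(8/3))/8³ - (-10)·2²·6/8² = -55/12 kN·m
Load 2 — applied couple M₀=-12 kN·m at a=6 m (b=L-a=2):
  M_2 = R_Ax - M_A  [x≤a] with R_A=-27/16, M_A=-15/4 = (-27/16)·(8/3) - (-15/4) = -3/4 kN·m
Load 3 — point force P=9 kN at a=16/3 m (b=L-a=8/3):
  M_3 = Pb²(3a+b)x/L³ - Pab²/L²  [x≤a] = 9·(8/3)²·(3·(16/3)+(8/3))·(8/3)/8³ - 9·(16/3)·(8/3)²/8² = 8/9 kN·m
Superposition: M = Σ M_i = -40/9 kN·m ≈ -4.444444 kN·m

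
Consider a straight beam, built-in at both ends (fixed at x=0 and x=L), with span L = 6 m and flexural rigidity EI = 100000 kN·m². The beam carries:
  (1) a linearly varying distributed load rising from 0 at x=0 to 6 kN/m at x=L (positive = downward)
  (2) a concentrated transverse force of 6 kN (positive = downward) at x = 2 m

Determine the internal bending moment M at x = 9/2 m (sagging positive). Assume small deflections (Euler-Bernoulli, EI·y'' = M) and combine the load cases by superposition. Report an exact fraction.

Load 1 — triangular load w₀=6 kN/m (0→w₀ over full span):
  M_1 = 3w₀Lx/20 - w₀L²/30 - w₀x³/(6L) = 3·6·6·(9/2)/20 - 6·6²/30 - 6·(9/2)³/(6·6) = 153/80 kN·m
Load 2 — point force P=6 kN at a=2 m (b=L-a=4):
  M_2 = Pa²(a+3b)(L-x)/L³ - Pa²b/L²  [x>a] = 6·2²·(2+3·4)·(6-(9/2))/6³ - 6·2²·4/6² = -1/3 kN·m
Superposition: M = Σ M_i = 379/240 kN·m ≈ 1.579167 kN·m

M(9/2) = 379/240 kN·m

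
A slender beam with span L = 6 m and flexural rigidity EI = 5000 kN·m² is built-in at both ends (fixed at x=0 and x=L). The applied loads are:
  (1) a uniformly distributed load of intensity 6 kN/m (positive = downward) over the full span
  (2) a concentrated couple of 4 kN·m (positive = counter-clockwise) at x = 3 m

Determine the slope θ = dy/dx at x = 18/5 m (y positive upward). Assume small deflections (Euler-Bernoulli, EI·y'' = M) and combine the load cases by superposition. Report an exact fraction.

Load 1 — uniform load w=6 kN/m over full span:
  θ_1 = -wx(L-x)(L-2x)/(12EI) = -6·(18/5)·(6-(18/5))·(6-2·(18/5))/(12·5000) = 81/78125 rad
Load 2 — applied couple M₀=4 kN·m at a=3 m (b=L-a=3):
  θ_2 = (R_Ax²/2 - M_Ax - M₀(x-a))/EI  [x>a] with R_A=1, M_A=1 = (1·(18/5)²/2 - 1·(18/5) - 4·((18/5)-3))/5000 = 3/31250 rad
Superposition: θ = Σ θ_i = 177/156250 rad ≈ 0.001133 rad

θ(18/5) = 177/156250 rad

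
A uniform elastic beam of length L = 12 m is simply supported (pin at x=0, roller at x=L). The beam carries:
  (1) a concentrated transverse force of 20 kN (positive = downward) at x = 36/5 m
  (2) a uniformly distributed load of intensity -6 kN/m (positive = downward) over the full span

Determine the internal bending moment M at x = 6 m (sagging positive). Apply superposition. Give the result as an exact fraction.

Load 1 — point force P=20 kN at a=36/5 m (b=L-a=24/5):
  M_1 = Pbx/L  [x≤a] = 20·(24/5)·6/12 = 48 kN·m
Load 2 — uniform load w=-6 kN/m over full span:
  M_2 = wx(L-x)/2 = (-6)·6·(12-6)/2 = -108 kN·m
Superposition: M = Σ M_i = -60 kN·m ≈ -60.000000 kN·m

M(6) = -60 kN·m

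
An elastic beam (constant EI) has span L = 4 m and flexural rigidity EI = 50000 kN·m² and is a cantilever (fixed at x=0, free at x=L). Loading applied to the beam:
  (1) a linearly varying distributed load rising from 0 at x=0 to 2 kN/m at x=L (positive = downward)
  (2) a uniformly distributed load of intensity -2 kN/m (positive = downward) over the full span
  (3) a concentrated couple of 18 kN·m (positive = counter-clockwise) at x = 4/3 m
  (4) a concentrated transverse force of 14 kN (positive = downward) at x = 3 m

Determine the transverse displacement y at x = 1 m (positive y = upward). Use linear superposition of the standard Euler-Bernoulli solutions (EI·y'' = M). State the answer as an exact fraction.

y(1) = -607/4000000 m

Load 1 — triangular load w₀=2 kN/m (0→w₀ over full span):
  y_1 = (w₀Lx³/12-w₀L²x²/6-w₀x⁵/(120L))/EI = (2·4·1³/12-2·4²·1²/6-2·1⁵/(120·4))/50000 = -1121/12000000 m
Load 2 — uniform load w=-2 kN/m over full span:
  y_2 = -wx²(x²-4Lx+6L²)/(24EI) = -(-2)·1²·(1²-4·4·1+6·4²)/(24·50000) = 27/200000 m
Load 3 — applied couple M₀=18 kN·m at a=4/3 m (b=L-a=8/3):
  y_3 = M₀x²/(2EI)  [x≤a] = 18·1²/(2·50000) = 9/50000 m
Load 4 — point force P=14 kN at a=3 m (b=L-a=1):
  y_4 = -Px²(3a-x)/(6EI)  [x≤a] = -14·1²·(3·3-1)/(6·50000) = -7/18750 m
Superposition: y = Σ y_i = -607/4000000 m ≈ -0.000152 m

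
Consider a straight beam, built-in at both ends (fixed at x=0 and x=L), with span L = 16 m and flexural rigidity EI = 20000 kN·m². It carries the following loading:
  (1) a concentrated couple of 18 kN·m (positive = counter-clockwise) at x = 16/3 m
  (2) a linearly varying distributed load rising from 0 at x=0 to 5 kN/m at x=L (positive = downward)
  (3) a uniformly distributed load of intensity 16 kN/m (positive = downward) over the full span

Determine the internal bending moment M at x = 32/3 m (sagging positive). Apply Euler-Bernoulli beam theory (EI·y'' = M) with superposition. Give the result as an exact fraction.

M(32/3) = 10846/81 kN·m

Load 1 — applied couple M₀=18 kN·m at a=16/3 m (b=L-a=32/3):
  M_1 = R_Ax - M_A - M₀  [x>a] with R_A=3/2, M_A=0 = (3/2)·(32/3) - 0 - 18 = -2 kN·m
Load 2 — triangular load w₀=5 kN/m (0→w₀ over full span):
  M_2 = 3w₀Lx/20 - w₀L²/30 - w₀x³/(6L) = 3·5·16·(32/3)/20 - 5·16²/30 - 5·(32/3)³/(6·16) = 1792/81 kN·m
Load 3 — uniform load w=16 kN/m over full span:
  M_3 = wLx/2 - wL²/12 - wx²/2 = 16·16·(32/3)/2 - 16·16²/12 - 16·(32/3)²/2 = 1024/9 kN·m
Superposition: M = Σ M_i = 10846/81 kN·m ≈ 133.901235 kN·m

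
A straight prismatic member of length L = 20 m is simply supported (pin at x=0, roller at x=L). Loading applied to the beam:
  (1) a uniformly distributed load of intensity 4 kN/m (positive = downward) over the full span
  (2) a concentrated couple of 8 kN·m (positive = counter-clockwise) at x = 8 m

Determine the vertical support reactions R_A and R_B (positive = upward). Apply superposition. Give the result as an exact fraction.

Load 1 — uniform load w=4 kN/m over full span:
  R_A = wL/2 = 4·20/2 = 40 kN
  R_B = wL/2 = 4·20/2 = 40 kN
Load 2 — applied couple M₀=8 kN·m at a=8 m (b=L-a=12):
  R_A = M₀/L = 8/20 = 2/5 kN
  R_B = -M₀/L = -8/20 = -2/5 kN
Superposition: R_A = 202/5 kN, R_B = 198/5 kN

R_A = 202/5 kN, R_B = 198/5 kN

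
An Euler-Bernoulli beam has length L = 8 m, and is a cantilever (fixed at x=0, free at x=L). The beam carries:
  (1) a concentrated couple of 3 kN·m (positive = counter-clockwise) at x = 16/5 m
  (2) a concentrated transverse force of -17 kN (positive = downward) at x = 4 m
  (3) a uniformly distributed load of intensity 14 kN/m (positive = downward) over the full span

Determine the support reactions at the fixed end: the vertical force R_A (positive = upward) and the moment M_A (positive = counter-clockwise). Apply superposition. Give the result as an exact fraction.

Load 1 — applied couple M₀=3 kN·m at a=16/5 m (b=L-a=24/5):
  R_A = 0 kN
  M_A = -M₀ = -3 kN·m
Load 2 — point force P=-17 kN at a=4 m (b=L-a=4):
  R_A = P = (-17) = -17 kN
  M_A = Pa = (-17)·4 = -68 kN·m
Load 3 — uniform load w=14 kN/m over full span:
  R_A = wL = 14·8 = 112 kN
  M_A = wL²/2 = 14·8²/2 = 448 kN·m
Superposition: R_A = 95 kN, M_A = 377 kN·m

R_A = 95 kN, M_A = 377 kN·m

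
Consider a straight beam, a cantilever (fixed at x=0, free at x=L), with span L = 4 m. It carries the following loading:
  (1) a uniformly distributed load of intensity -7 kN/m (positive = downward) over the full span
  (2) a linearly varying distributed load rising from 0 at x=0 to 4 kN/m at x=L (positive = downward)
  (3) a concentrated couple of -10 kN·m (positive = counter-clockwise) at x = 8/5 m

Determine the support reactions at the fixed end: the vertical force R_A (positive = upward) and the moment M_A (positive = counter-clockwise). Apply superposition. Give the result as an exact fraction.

Load 1 — uniform load w=-7 kN/m over full span:
  R_A = wL = (-7)·4 = -28 kN
  M_A = wL²/2 = (-7)·4²/2 = -56 kN·m
Load 2 — triangular load w₀=4 kN/m (0→w₀ over full span):
  R_A = w₀L/2 = 4·4/2 = 8 kN
  M_A = w₀L²/3 = 4·4²/3 = 64/3 kN·m
Load 3 — applied couple M₀=-10 kN·m at a=8/5 m (b=L-a=12/5):
  R_A = 0 kN
  M_A = -M₀ = -(-10) = 10 kN·m
Superposition: R_A = -20 kN, M_A = -74/3 kN·m

R_A = -20 kN, M_A = -74/3 kN·m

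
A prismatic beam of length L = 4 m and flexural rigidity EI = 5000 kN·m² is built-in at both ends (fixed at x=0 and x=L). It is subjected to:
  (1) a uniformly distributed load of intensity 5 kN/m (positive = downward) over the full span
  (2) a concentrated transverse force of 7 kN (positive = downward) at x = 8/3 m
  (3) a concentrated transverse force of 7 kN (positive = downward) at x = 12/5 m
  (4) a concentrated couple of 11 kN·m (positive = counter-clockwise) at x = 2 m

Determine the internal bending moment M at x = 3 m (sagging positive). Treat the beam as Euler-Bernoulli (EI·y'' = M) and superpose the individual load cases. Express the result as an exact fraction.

Load 1 — uniform load w=5 kN/m over full span:
  M_1 = wLx/2 - wL²/12 - wx²/2 = 5·4·3/2 - 5·4²/12 - 5·3²/2 = 5/6 kN·m
Load 2 — point force P=7 kN at a=8/3 m (b=L-a=4/3):
  M_2 = Pa²(a+3b)(L-x)/L³ - Pa²b/L²  [x>a] = 7·(8/3)²·((8/3)+3·(4/3))·(4-3)/4³ - 7·(8/3)²·(4/3)/4² = 28/27 kN·m
Load 3 — point force P=7 kN at a=12/5 m (b=L-a=8/5):
  M_3 = Pa²(a+3b)(L-x)/L³ - Pa²b/L²  [x>a] = 7·(12/5)²·((12/5)+3·(8/5))·(4-3)/4³ - 7·(12/5)²·(8/5)/4² = 63/125 kN·m
Load 4 — applied couple M₀=11 kN·m at a=2 m (b=L-a=2):
  M_4 = R_Ax - M_A - M₀  [x>a] with R_A=33/8, M_A=11/4 = (33/8)·3 - (11/4) - 11 = -11/8 kN·m
Superposition: M = Σ M_i = 26983/27000 kN·m ≈ 0.999370 kN·m

M(3) = 26983/27000 kN·m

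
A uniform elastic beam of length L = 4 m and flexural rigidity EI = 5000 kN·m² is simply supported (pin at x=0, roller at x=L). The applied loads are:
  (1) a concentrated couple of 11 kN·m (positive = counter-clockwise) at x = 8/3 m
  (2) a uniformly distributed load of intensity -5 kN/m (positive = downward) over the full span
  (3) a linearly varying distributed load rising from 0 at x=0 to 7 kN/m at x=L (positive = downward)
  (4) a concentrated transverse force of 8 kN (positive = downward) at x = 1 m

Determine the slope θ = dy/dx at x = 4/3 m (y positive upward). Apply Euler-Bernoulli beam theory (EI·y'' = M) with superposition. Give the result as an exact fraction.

Load 1 — applied couple M₀=11 kN·m at a=8/3 m (b=L-a=4/3):
  θ_1 = (M₀x²/(2L)+C₁)/EI  [x≤a] with C₁=M₀(3b²-L²)/(6L)=-44/9 = (11·(4/3)²/(2·4)+(-44/9))/5000 = -11/22500 rad
Load 2 — uniform load w=-5 kN/m over full span:
  θ_2 = -w(L³-6Lx²+4x³)/(24EI) = -(-5)·(4³-6·4·(4/3)²+4·(4/3)³)/(24·5000) = 13/10125 rad
Load 3 — triangular load w₀=7 kN/m (0→w₀ over full span):
  θ_3 = -w₀(7L⁴-30L²x²+15x⁴)/(360LEI) = -7·(7·4⁴-30·4²·(4/3)²+15·(4/3)⁴)/(360·4·5000) = -728/759375 rad
Load 4 — point force P=8 kN at a=1 m (b=L-a=3):
  θ_4 = -Pa(2L²-6Lx+3x²+a²)/(6LEI)  [x>a] = -8·1·(2·4²-6·4·(4/3)+3·(4/3)²+1²)/(6·4·5000) = -19/45000 rad
Superposition: θ = Σ θ_i = -3559/6075000 rad ≈ -0.000586 rad

θ(4/3) = -3559/6075000 rad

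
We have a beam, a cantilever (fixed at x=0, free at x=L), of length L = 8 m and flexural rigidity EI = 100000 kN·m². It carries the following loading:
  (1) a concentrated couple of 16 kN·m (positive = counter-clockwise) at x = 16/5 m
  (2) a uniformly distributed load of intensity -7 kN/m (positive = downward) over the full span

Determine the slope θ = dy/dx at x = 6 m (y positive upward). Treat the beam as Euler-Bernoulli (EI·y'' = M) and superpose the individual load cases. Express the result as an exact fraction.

θ(6) = 799/125000 rad

Load 1 — applied couple M₀=16 kN·m at a=16/5 m (b=L-a=24/5):
  θ_1 = M₀a/EI  [x>a] = 16·(16/5)/100000 = 8/15625 rad
Load 2 — uniform load w=-7 kN/m over full span:
  θ_2 = -wx(x²-3Lx+3L²)/(6EI) = -(-7)·6·(6²-3·8·6+3·8²)/(6·100000) = 147/25000 rad
Superposition: θ = Σ θ_i = 799/125000 rad ≈ 0.006392 rad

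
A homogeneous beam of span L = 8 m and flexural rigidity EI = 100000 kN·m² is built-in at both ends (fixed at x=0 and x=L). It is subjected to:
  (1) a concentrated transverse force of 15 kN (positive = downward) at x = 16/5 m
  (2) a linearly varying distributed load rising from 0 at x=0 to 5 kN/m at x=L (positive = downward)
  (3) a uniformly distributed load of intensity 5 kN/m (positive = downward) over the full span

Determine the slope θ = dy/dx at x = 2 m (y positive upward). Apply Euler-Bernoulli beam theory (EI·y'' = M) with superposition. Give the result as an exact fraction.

θ(2) = -4487/10000000 rad

Load 1 — point force P=15 kN at a=16/5 m (b=L-a=24/5):
  θ_1 = -Pb²x(2aL-(3a+b)x)/(2L³EI)  [x≤a] = -15·(24/5)²·2·(2·(16/5)·8-(3·(16/5)+(24/5))·2)/(2·8³·100000) = -189/1250000 rad
Load 2 — triangular load w₀=5 kN/m (0→w₀ over full span):
  θ_2 = -w₀(2x(L-x)(L-2x)(x+2L)+x²(L-x)²)/(120LEI) = -5·(2·2·(8-2)·(8-2·2)·(2+2·8)+2²·(8-2)²)/(120·8·100000) = -39/400000 rad
Load 3 — uniform load w=5 kN/m over full span:
  θ_3 = -wx(L-x)(L-2x)/(12EI) = -5·2·(8-2)·(8-2·2)/(12·100000) = -1/5000 rad
Superposition: θ = Σ θ_i = -4487/10000000 rad ≈ -0.000449 rad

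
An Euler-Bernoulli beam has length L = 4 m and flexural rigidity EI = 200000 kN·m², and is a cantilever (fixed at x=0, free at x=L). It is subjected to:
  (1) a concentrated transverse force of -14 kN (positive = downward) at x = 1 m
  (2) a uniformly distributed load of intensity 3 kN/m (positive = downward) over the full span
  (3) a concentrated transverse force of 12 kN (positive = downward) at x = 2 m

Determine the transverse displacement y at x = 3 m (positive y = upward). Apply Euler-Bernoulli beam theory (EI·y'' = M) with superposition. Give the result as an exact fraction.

y(3) = -487/960000 m

Load 1 — point force P=-14 kN at a=1 m (b=L-a=3):
  y_1 = -Pa²(3x-a)/(6EI)  [x>a] = -(-14)·1²·(3·3-1)/(6·200000) = 7/75000 m
Load 2 — uniform load w=3 kN/m over full span:
  y_2 = -wx²(x²-4Lx+6L²)/(24EI) = -3·3²·(3²-4·4·3+6·4²)/(24·200000) = -513/1600000 m
Load 3 — point force P=12 kN at a=2 m (b=L-a=2):
  y_3 = -Pa²(3x-a)/(6EI)  [x>a] = -12·2²·(3·3-2)/(6·200000) = -7/25000 m
Superposition: y = Σ y_i = -487/960000 m ≈ -0.000507 m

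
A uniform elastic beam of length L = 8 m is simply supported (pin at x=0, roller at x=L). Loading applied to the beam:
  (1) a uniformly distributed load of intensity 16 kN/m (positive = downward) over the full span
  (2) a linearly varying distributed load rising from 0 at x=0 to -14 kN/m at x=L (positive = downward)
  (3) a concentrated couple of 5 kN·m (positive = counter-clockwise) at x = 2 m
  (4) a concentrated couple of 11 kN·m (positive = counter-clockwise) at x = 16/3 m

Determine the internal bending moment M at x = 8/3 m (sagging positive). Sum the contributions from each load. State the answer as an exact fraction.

M(8/3) = 5659/81 kN·m

Load 1 — uniform load w=16 kN/m over full span:
  M_1 = wx(L-x)/2 = 16·(8/3)·(8-(8/3))/2 = 1024/9 kN·m
Load 2 — triangular load w₀=-14 kN/m (0→w₀ over full span):
  M_2 = w₀Lx/6 - w₀x³/(6L) = (-14)·8·(8/3)/6 - (-14)·(8/3)³/(6·8) = -3584/81 kN·m
Load 3 — applied couple M₀=5 kN·m at a=2 m (b=L-a=6):
  M_3 = M₀x/L - M₀  [x>a] = 5·(8/3)/8 - 5 = -10/3 kN·m
Load 4 — applied couple M₀=11 kN·m at a=16/3 m (b=L-a=8/3):
  M_4 = M₀x/L  [x≤a] = 11·(8/3)/8 = 11/3 kN·m
Superposition: M = Σ M_i = 5659/81 kN·m ≈ 69.864198 kN·m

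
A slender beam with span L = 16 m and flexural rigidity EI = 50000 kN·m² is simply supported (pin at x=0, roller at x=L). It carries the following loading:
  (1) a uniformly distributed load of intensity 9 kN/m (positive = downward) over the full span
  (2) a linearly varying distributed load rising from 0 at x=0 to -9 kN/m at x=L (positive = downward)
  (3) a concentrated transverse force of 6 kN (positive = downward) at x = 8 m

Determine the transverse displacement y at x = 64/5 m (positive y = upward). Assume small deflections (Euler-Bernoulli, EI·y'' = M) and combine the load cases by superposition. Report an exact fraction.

y(64/5) = -2397536/48828125 m

Load 1 — uniform load w=9 kN/m over full span:
  y_1 = -wx(L³-2Lx²+x³)/(24EI) = -9·(64/5)·(16³-2·16·(64/5)²+(64/5)³)/(24·50000) = -178176/1953125 m
Load 2 — triangular load w₀=-9 kN/m (0→w₀ over full span):
  y_2 = -w₀x(7L⁴-10L²x²+3x⁴)/(360LEI) = -(-9)·(64/5)·(7·16⁴-10·16²·(64/5)²+3·(64/5)⁴)/(360·16·50000) = 2340864/48828125 m
Load 3 — point force P=6 kN at a=8 m (b=L-a=8):
  y_3 = -Pa(L-x)(2Lx-a²-x²)/(6LEI)  [x>a] = -6·8·(16-(64/5))·(2·16·(64/5)-8²-(64/5)²)/(6·16·50000) = -2272/390625 m
Superposition: y = Σ y_i = -2397536/48828125 m ≈ -0.049102 m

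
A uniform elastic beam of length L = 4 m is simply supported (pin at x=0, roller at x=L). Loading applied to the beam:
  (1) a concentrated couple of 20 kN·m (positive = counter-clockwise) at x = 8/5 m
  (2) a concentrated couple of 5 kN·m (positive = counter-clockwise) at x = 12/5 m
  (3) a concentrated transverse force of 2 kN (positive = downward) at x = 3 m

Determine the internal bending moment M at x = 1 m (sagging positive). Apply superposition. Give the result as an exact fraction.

Load 1 — applied couple M₀=20 kN·m at a=8/5 m (b=L-a=12/5):
  M_1 = M₀x/L  [x≤a] = 20·1/4 = 5 kN·m
Load 2 — applied couple M₀=5 kN·m at a=12/5 m (b=L-a=8/5):
  M_2 = M₀x/L  [x≤a] = 5·1/4 = 5/4 kN·m
Load 3 — point force P=2 kN at a=3 m (b=L-a=1):
  M_3 = Pbx/L  [x≤a] = 2·1·1/4 = 1/2 kN·m
Superposition: M = Σ M_i = 27/4 kN·m ≈ 6.750000 kN·m

M(1) = 27/4 kN·m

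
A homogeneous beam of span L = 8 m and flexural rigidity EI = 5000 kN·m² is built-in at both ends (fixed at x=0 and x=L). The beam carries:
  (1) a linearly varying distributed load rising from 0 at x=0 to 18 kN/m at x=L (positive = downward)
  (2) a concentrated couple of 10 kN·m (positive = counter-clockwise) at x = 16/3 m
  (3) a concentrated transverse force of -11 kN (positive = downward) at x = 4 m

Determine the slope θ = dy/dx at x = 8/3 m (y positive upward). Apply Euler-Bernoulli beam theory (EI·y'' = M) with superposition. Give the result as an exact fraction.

Load 1 — triangular load w₀=18 kN/m (0→w₀ over full span):
  θ_1 = -w₀(2x(L-x)(L-2x)(x+2L)+x²(L-x)²)/(120LEI) = -18·(2·(8/3)·(8-(8/3))·(8-2·(8/3))·((8/3)+2·8)+(8/3)²·(8-(8/3))²)/(120·8·5000) = -512/84375 rad
Load 2 — applied couple M₀=10 kN·m at a=16/3 m (b=L-a=8/3):
  θ_2 = (R_Ax²/2 - M_Ax)/EI  [x≤a] with R_A=5/3, M_A=10/3 = ((5/3)·(8/3)²/2 - (10/3)·(8/3))/5000 = -2/3375 rad
Load 3 — point force P=-11 kN at a=4 m (b=L-a=4):
  θ_3 = -Pb²x(2aL-(3a+b)x)/(2L³EI)  [x≤a] = -(-11)·4²·(8/3)·(2·4·8-(3·4+4)·(8/3))/(2·8³·5000) = 11/5625 rad
Superposition: θ = Σ θ_i = -397/84375 rad ≈ -0.004705 rad

θ(8/3) = -397/84375 rad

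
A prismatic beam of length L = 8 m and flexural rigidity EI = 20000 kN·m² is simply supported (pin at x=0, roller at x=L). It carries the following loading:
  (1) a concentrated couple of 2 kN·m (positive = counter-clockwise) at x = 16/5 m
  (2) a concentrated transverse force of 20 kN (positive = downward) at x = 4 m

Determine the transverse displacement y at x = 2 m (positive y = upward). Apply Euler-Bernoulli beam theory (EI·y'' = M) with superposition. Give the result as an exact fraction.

Load 1 — applied couple M₀=2 kN·m at a=16/5 m (b=L-a=24/5):
  y_1 = (M₀x³/(6L)+C₁x)/EI  [x≤a] with C₁=M₀(3b²-L²)/(6L)=16/75 = (2·2³/(6·8)+(16/75)·2)/20000 = 19/500000 m
Load 2 — point force P=20 kN at a=4 m (b=L-a=4):
  y_2 = -Pbx(L²-b²-x²)/(6LEI)  [x≤a] = -20·4·2·(8²-4²-2²)/(6·8·20000) = -11/1500 m
Superposition: y = Σ y_i = -10943/1500000 m ≈ -0.007295 m

y(2) = -10943/1500000 m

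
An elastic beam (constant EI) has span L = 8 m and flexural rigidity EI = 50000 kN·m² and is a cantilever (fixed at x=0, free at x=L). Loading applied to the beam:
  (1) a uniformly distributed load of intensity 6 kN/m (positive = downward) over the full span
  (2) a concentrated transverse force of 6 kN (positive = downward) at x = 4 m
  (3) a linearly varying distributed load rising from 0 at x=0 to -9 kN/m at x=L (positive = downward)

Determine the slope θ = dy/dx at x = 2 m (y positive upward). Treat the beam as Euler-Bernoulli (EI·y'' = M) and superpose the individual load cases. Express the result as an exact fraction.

Load 1 — uniform load w=6 kN/m over full span:
  θ_1 = -wx(x²-3Lx+3L²)/(6EI) = -6·2·(2²-3·8·2+3·8²)/(6·50000) = -37/6250 rad
Load 2 — point force P=6 kN at a=4 m (b=L-a=4):
  θ_2 = -Px(2a-x)/(2EI)  [x≤a] = -6·2·(2·4-2)/(2·50000) = -9/12500 rad
Load 3 — triangular load w₀=-9 kN/m (0→w₀ over full span):
  θ_3 = (w₀Lx²/4-w₀L²x/3-w₀x⁴/(24L))/EI = ((-9)·8·2²/4-(-9)·8²·2/3-(-9)·2⁴/(24·8))/50000 = 1251/200000 rad
Superposition: θ = Σ θ_i = -77/200000 rad ≈ -0.000385 rad

θ(2) = -77/200000 rad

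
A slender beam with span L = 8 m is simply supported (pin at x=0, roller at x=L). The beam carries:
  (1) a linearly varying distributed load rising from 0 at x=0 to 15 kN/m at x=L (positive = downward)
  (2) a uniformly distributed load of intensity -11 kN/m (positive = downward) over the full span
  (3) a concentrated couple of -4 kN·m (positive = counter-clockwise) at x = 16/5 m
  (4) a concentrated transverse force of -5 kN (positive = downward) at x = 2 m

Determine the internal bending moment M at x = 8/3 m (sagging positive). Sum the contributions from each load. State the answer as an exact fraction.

M(8/3) = -1048/27 kN·m

Load 1 — triangular load w₀=15 kN/m (0→w₀ over full span):
  M_1 = w₀Lx/6 - w₀x³/(6L) = 15·8·(8/3)/6 - 15·(8/3)³/(6·8) = 1280/27 kN·m
Load 2 — uniform load w=-11 kN/m over full span:
  M_2 = wx(L-x)/2 = (-11)·(8/3)·(8-(8/3))/2 = -704/9 kN·m
Load 3 — applied couple M₀=-4 kN·m at a=16/5 m (b=L-a=24/5):
  M_3 = M₀x/L  [x≤a] = (-4)·(8/3)/8 = -4/3 kN·m
Load 4 — point force P=-5 kN at a=2 m (b=L-a=6):
  M_4 = Pa(L-x)/L  [x>a] = (-5)·2·(8-(8/3))/8 = -20/3 kN·m
Superposition: M = Σ M_i = -1048/27 kN·m ≈ -38.814815 kN·m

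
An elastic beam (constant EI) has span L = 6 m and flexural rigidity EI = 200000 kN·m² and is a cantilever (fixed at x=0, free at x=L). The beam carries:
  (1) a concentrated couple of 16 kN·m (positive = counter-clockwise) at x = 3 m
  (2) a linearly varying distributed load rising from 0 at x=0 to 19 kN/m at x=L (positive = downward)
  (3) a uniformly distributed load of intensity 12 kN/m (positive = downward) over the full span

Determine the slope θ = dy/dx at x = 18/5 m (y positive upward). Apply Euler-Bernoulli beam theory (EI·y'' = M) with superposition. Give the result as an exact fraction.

Load 1 — applied couple M₀=16 kN·m at a=3 m (b=L-a=3):
  θ_1 = M₀a/EI  [x>a] = 16·3/200000 = 3/12500 rad
Load 2 — triangular load w₀=19 kN/m (0→w₀ over full span):
  θ_2 = (w₀Lx²/4-w₀L²x/3-w₀x⁴/(24L))/EI = (19·6·(18/5)²/4-19·6²·(18/5)/3-19·(18/5)⁴/(24·6))/200000 = -296001/125000000 rad
Load 3 — uniform load w=12 kN/m over full span:
  θ_3 = -wx(x²-3Lx+3L²)/(6EI) = -12·(18/5)·((18/5)²-3·6·(18/5)+3·6²)/(6·200000) = -3159/1562500 rad
Superposition: θ = Σ θ_i = -518721/125000000 rad ≈ -0.004150 rad

θ(18/5) = -518721/125000000 rad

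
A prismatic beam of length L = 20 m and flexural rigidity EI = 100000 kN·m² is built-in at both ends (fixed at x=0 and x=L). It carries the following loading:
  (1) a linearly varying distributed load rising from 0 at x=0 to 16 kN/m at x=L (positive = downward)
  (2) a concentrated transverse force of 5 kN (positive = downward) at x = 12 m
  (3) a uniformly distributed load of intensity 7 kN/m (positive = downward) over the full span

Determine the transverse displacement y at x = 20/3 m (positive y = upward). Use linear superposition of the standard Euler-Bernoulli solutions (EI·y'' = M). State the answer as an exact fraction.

y(20/3) = -22276/455625 m

Load 1 — triangular load w₀=16 kN/m (0→w₀ over full span):
  y_1 = -w₀x²(L-x)²(x+2L)/(120LEI) = -16·(20/3)²·(20-(20/3))²·((20/3)+2·20)/(120·20·100000) = -448/18225 m
Load 2 — point force P=5 kN at a=12 m (b=L-a=8):
  y_2 = -Pb²x²(3aL-(3a+b)x)/(6L³EI)  [x≤a] = -5·8²·(20/3)²·(3·12·20-(3·12+8)·(20/3))/(6·20³·100000) = -64/50625 m
Load 3 — uniform load w=7 kN/m over full span:
  y_3 = -wx²(L-x)²/(24EI) = -7·(20/3)²·(20-(20/3))²/(24·100000) = -28/1215 m
Superposition: y = Σ y_i = -22276/455625 m ≈ -0.048891 m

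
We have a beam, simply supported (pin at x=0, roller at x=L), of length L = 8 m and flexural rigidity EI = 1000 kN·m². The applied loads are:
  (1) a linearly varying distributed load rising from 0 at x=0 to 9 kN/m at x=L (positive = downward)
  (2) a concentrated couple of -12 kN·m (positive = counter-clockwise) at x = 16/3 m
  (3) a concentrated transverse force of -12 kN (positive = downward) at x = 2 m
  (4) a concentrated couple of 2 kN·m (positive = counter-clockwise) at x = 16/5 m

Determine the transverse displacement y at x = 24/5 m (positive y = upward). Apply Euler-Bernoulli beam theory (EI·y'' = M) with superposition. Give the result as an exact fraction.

Load 1 — triangular load w₀=9 kN/m (0→w₀ over full span):
  y_1 = -w₀x(7L⁴-10L²x²+3x⁴)/(360LEI) = -9·(24/5)·(7·8⁴-10·8²·(24/5)²+3·(24/5)⁴)/(360·8·1000) = -454656/1953125 m
Load 2 — applied couple M₀=-12 kN·m at a=16/3 m (b=L-a=8/3):
  y_2 = (M₀x³/(6L)+C₁x)/EI  [x≤a] with C₁=M₀(3b²-L²)/(6L)=32/3 = ((-12)·(24/5)³/(6·8)+(32/3)·(24/5))/1000 = 368/15625 m
Load 3 — point force P=-12 kN at a=2 m (b=L-a=6):
  y_3 = -Pa(L-x)(2Lx-a²-x²)/(6LEI)  [x>a] = -(-12)·2·(8-(24/5))·(2·8·(24/5)-2²-(24/5)²)/(6·8·1000) = 1244/15625 m
Load 4 — applied couple M₀=2 kN·m at a=16/5 m (b=L-a=24/5):
  y_4 = (M₀x³/(6L)-M₀(x-a)²/2+C₁x)/EI  [x>a] with C₁=M₀(3b²-L²)/(6L)=16/75 = (2·(24/5)³/(6·8)-2·((24/5)-(16/5))²/2+(16/75)·(24/5))/1000 = 48/15625 m
Superposition: y = Σ y_i = -247156/1953125 m ≈ -0.126544 m

y(24/5) = -247156/1953125 m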